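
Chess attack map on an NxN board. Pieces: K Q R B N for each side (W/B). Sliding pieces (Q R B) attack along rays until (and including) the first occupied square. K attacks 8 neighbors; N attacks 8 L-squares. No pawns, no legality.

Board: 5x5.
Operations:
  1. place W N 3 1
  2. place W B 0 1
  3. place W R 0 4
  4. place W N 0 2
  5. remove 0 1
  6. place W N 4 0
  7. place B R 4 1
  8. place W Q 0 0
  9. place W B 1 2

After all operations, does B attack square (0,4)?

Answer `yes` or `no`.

Op 1: place WN@(3,1)
Op 2: place WB@(0,1)
Op 3: place WR@(0,4)
Op 4: place WN@(0,2)
Op 5: remove (0,1)
Op 6: place WN@(4,0)
Op 7: place BR@(4,1)
Op 8: place WQ@(0,0)
Op 9: place WB@(1,2)
Per-piece attacks for B:
  BR@(4,1): attacks (4,2) (4,3) (4,4) (4,0) (3,1) [ray(0,-1) blocked at (4,0); ray(-1,0) blocked at (3,1)]
B attacks (0,4): no

Answer: no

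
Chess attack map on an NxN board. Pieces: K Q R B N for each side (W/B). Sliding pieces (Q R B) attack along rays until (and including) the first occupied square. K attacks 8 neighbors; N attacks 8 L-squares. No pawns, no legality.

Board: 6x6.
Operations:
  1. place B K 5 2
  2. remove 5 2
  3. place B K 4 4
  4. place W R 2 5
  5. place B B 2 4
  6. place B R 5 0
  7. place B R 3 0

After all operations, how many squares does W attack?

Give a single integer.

Op 1: place BK@(5,2)
Op 2: remove (5,2)
Op 3: place BK@(4,4)
Op 4: place WR@(2,5)
Op 5: place BB@(2,4)
Op 6: place BR@(5,0)
Op 7: place BR@(3,0)
Per-piece attacks for W:
  WR@(2,5): attacks (2,4) (3,5) (4,5) (5,5) (1,5) (0,5) [ray(0,-1) blocked at (2,4)]
Union (6 distinct): (0,5) (1,5) (2,4) (3,5) (4,5) (5,5)

Answer: 6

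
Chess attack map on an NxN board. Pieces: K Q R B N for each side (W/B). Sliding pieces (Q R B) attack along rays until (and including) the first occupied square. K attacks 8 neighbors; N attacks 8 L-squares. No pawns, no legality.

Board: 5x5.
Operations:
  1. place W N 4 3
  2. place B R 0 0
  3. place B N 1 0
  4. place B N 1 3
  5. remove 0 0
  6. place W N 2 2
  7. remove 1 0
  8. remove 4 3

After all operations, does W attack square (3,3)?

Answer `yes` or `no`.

Op 1: place WN@(4,3)
Op 2: place BR@(0,0)
Op 3: place BN@(1,0)
Op 4: place BN@(1,3)
Op 5: remove (0,0)
Op 6: place WN@(2,2)
Op 7: remove (1,0)
Op 8: remove (4,3)
Per-piece attacks for W:
  WN@(2,2): attacks (3,4) (4,3) (1,4) (0,3) (3,0) (4,1) (1,0) (0,1)
W attacks (3,3): no

Answer: no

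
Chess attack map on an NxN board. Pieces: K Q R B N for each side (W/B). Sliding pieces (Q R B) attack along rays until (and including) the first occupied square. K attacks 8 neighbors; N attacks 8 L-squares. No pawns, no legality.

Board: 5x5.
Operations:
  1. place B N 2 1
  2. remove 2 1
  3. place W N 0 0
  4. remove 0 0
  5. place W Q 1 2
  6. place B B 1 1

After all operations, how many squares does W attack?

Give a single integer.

Answer: 13

Derivation:
Op 1: place BN@(2,1)
Op 2: remove (2,1)
Op 3: place WN@(0,0)
Op 4: remove (0,0)
Op 5: place WQ@(1,2)
Op 6: place BB@(1,1)
Per-piece attacks for W:
  WQ@(1,2): attacks (1,3) (1,4) (1,1) (2,2) (3,2) (4,2) (0,2) (2,3) (3,4) (2,1) (3,0) (0,3) (0,1) [ray(0,-1) blocked at (1,1)]
Union (13 distinct): (0,1) (0,2) (0,3) (1,1) (1,3) (1,4) (2,1) (2,2) (2,3) (3,0) (3,2) (3,4) (4,2)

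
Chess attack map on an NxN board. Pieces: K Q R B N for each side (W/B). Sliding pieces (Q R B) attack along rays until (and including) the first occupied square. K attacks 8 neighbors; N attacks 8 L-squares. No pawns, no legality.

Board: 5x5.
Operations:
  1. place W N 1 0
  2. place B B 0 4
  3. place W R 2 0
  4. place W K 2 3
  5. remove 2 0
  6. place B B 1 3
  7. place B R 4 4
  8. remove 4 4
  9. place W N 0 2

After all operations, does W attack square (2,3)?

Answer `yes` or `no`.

Op 1: place WN@(1,0)
Op 2: place BB@(0,4)
Op 3: place WR@(2,0)
Op 4: place WK@(2,3)
Op 5: remove (2,0)
Op 6: place BB@(1,3)
Op 7: place BR@(4,4)
Op 8: remove (4,4)
Op 9: place WN@(0,2)
Per-piece attacks for W:
  WN@(0,2): attacks (1,4) (2,3) (1,0) (2,1)
  WN@(1,0): attacks (2,2) (3,1) (0,2)
  WK@(2,3): attacks (2,4) (2,2) (3,3) (1,3) (3,4) (3,2) (1,4) (1,2)
W attacks (2,3): yes

Answer: yes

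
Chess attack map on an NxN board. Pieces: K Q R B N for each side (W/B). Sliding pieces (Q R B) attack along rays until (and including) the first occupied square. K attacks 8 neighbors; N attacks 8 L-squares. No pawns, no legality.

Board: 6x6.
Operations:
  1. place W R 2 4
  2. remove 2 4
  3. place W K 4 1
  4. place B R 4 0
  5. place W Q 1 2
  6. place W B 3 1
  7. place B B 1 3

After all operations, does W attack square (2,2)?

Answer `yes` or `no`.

Op 1: place WR@(2,4)
Op 2: remove (2,4)
Op 3: place WK@(4,1)
Op 4: place BR@(4,0)
Op 5: place WQ@(1,2)
Op 6: place WB@(3,1)
Op 7: place BB@(1,3)
Per-piece attacks for W:
  WQ@(1,2): attacks (1,3) (1,1) (1,0) (2,2) (3,2) (4,2) (5,2) (0,2) (2,3) (3,4) (4,5) (2,1) (3,0) (0,3) (0,1) [ray(0,1) blocked at (1,3)]
  WB@(3,1): attacks (4,2) (5,3) (4,0) (2,2) (1,3) (2,0) [ray(1,-1) blocked at (4,0); ray(-1,1) blocked at (1,3)]
  WK@(4,1): attacks (4,2) (4,0) (5,1) (3,1) (5,2) (5,0) (3,2) (3,0)
W attacks (2,2): yes

Answer: yes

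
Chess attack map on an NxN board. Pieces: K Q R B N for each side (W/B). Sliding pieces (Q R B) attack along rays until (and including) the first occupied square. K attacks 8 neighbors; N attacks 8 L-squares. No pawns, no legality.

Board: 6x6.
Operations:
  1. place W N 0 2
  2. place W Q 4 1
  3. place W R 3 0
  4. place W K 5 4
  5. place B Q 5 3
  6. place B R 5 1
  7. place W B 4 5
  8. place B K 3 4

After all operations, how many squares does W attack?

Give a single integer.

Op 1: place WN@(0,2)
Op 2: place WQ@(4,1)
Op 3: place WR@(3,0)
Op 4: place WK@(5,4)
Op 5: place BQ@(5,3)
Op 6: place BR@(5,1)
Op 7: place WB@(4,5)
Op 8: place BK@(3,4)
Per-piece attacks for W:
  WN@(0,2): attacks (1,4) (2,3) (1,0) (2,1)
  WR@(3,0): attacks (3,1) (3,2) (3,3) (3,4) (4,0) (5,0) (2,0) (1,0) (0,0) [ray(0,1) blocked at (3,4)]
  WQ@(4,1): attacks (4,2) (4,3) (4,4) (4,5) (4,0) (5,1) (3,1) (2,1) (1,1) (0,1) (5,2) (5,0) (3,2) (2,3) (1,4) (0,5) (3,0) [ray(0,1) blocked at (4,5); ray(1,0) blocked at (5,1); ray(-1,-1) blocked at (3,0)]
  WB@(4,5): attacks (5,4) (3,4) [ray(1,-1) blocked at (5,4); ray(-1,-1) blocked at (3,4)]
  WK@(5,4): attacks (5,5) (5,3) (4,4) (4,5) (4,3)
Union (25 distinct): (0,0) (0,1) (0,5) (1,0) (1,1) (1,4) (2,0) (2,1) (2,3) (3,0) (3,1) (3,2) (3,3) (3,4) (4,0) (4,2) (4,3) (4,4) (4,5) (5,0) (5,1) (5,2) (5,3) (5,4) (5,5)

Answer: 25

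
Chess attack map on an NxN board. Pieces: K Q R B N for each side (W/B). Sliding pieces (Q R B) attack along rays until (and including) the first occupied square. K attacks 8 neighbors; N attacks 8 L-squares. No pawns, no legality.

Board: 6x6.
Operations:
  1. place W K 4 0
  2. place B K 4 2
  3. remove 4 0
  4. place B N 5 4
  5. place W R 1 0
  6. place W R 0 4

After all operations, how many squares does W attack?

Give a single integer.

Answer: 18

Derivation:
Op 1: place WK@(4,0)
Op 2: place BK@(4,2)
Op 3: remove (4,0)
Op 4: place BN@(5,4)
Op 5: place WR@(1,0)
Op 6: place WR@(0,4)
Per-piece attacks for W:
  WR@(0,4): attacks (0,5) (0,3) (0,2) (0,1) (0,0) (1,4) (2,4) (3,4) (4,4) (5,4) [ray(1,0) blocked at (5,4)]
  WR@(1,0): attacks (1,1) (1,2) (1,3) (1,4) (1,5) (2,0) (3,0) (4,0) (5,0) (0,0)
Union (18 distinct): (0,0) (0,1) (0,2) (0,3) (0,5) (1,1) (1,2) (1,3) (1,4) (1,5) (2,0) (2,4) (3,0) (3,4) (4,0) (4,4) (5,0) (5,4)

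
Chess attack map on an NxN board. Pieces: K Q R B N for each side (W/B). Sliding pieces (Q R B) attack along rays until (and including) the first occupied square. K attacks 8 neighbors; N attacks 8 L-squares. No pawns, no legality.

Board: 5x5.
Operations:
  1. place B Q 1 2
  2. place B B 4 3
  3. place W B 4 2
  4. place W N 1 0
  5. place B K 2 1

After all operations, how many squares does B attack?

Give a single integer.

Answer: 17

Derivation:
Op 1: place BQ@(1,2)
Op 2: place BB@(4,3)
Op 3: place WB@(4,2)
Op 4: place WN@(1,0)
Op 5: place BK@(2,1)
Per-piece attacks for B:
  BQ@(1,2): attacks (1,3) (1,4) (1,1) (1,0) (2,2) (3,2) (4,2) (0,2) (2,3) (3,4) (2,1) (0,3) (0,1) [ray(0,-1) blocked at (1,0); ray(1,0) blocked at (4,2); ray(1,-1) blocked at (2,1)]
  BK@(2,1): attacks (2,2) (2,0) (3,1) (1,1) (3,2) (3,0) (1,2) (1,0)
  BB@(4,3): attacks (3,4) (3,2) (2,1) [ray(-1,-1) blocked at (2,1)]
Union (17 distinct): (0,1) (0,2) (0,3) (1,0) (1,1) (1,2) (1,3) (1,4) (2,0) (2,1) (2,2) (2,3) (3,0) (3,1) (3,2) (3,4) (4,2)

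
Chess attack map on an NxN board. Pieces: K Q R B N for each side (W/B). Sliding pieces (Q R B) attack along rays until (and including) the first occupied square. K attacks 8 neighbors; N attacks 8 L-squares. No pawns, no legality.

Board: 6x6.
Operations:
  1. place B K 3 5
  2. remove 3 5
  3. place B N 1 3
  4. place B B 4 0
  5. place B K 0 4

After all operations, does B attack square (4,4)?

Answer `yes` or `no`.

Op 1: place BK@(3,5)
Op 2: remove (3,5)
Op 3: place BN@(1,3)
Op 4: place BB@(4,0)
Op 5: place BK@(0,4)
Per-piece attacks for B:
  BK@(0,4): attacks (0,5) (0,3) (1,4) (1,5) (1,3)
  BN@(1,3): attacks (2,5) (3,4) (0,5) (2,1) (3,2) (0,1)
  BB@(4,0): attacks (5,1) (3,1) (2,2) (1,3) [ray(-1,1) blocked at (1,3)]
B attacks (4,4): no

Answer: no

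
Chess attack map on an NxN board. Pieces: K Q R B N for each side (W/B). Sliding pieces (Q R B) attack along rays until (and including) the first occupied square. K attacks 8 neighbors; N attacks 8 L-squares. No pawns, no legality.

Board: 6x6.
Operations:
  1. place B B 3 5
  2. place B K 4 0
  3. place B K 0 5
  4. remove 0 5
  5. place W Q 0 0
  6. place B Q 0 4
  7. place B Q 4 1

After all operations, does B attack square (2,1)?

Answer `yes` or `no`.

Op 1: place BB@(3,5)
Op 2: place BK@(4,0)
Op 3: place BK@(0,5)
Op 4: remove (0,5)
Op 5: place WQ@(0,0)
Op 6: place BQ@(0,4)
Op 7: place BQ@(4,1)
Per-piece attacks for B:
  BQ@(0,4): attacks (0,5) (0,3) (0,2) (0,1) (0,0) (1,4) (2,4) (3,4) (4,4) (5,4) (1,5) (1,3) (2,2) (3,1) (4,0) [ray(0,-1) blocked at (0,0); ray(1,-1) blocked at (4,0)]
  BB@(3,5): attacks (4,4) (5,3) (2,4) (1,3) (0,2)
  BK@(4,0): attacks (4,1) (5,0) (3,0) (5,1) (3,1)
  BQ@(4,1): attacks (4,2) (4,3) (4,4) (4,5) (4,0) (5,1) (3,1) (2,1) (1,1) (0,1) (5,2) (5,0) (3,2) (2,3) (1,4) (0,5) (3,0) [ray(0,-1) blocked at (4,0)]
B attacks (2,1): yes

Answer: yes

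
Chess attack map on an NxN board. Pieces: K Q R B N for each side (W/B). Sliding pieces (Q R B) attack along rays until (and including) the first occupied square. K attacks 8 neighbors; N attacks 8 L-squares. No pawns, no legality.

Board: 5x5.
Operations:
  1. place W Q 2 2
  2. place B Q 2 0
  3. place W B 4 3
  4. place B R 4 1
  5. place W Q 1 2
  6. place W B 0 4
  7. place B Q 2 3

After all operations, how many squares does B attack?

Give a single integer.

Answer: 21

Derivation:
Op 1: place WQ@(2,2)
Op 2: place BQ@(2,0)
Op 3: place WB@(4,3)
Op 4: place BR@(4,1)
Op 5: place WQ@(1,2)
Op 6: place WB@(0,4)
Op 7: place BQ@(2,3)
Per-piece attacks for B:
  BQ@(2,0): attacks (2,1) (2,2) (3,0) (4,0) (1,0) (0,0) (3,1) (4,2) (1,1) (0,2) [ray(0,1) blocked at (2,2)]
  BQ@(2,3): attacks (2,4) (2,2) (3,3) (4,3) (1,3) (0,3) (3,4) (3,2) (4,1) (1,4) (1,2) [ray(0,-1) blocked at (2,2); ray(1,0) blocked at (4,3); ray(1,-1) blocked at (4,1); ray(-1,-1) blocked at (1,2)]
  BR@(4,1): attacks (4,2) (4,3) (4,0) (3,1) (2,1) (1,1) (0,1) [ray(0,1) blocked at (4,3)]
Union (21 distinct): (0,0) (0,1) (0,2) (0,3) (1,0) (1,1) (1,2) (1,3) (1,4) (2,1) (2,2) (2,4) (3,0) (3,1) (3,2) (3,3) (3,4) (4,0) (4,1) (4,2) (4,3)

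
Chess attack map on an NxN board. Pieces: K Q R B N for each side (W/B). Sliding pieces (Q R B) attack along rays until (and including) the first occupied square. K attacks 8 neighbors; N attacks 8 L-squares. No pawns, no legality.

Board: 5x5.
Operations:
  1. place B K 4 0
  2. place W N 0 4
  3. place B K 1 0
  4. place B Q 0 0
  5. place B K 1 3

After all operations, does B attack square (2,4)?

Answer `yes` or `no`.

Answer: yes

Derivation:
Op 1: place BK@(4,0)
Op 2: place WN@(0,4)
Op 3: place BK@(1,0)
Op 4: place BQ@(0,0)
Op 5: place BK@(1,3)
Per-piece attacks for B:
  BQ@(0,0): attacks (0,1) (0,2) (0,3) (0,4) (1,0) (1,1) (2,2) (3,3) (4,4) [ray(0,1) blocked at (0,4); ray(1,0) blocked at (1,0)]
  BK@(1,0): attacks (1,1) (2,0) (0,0) (2,1) (0,1)
  BK@(1,3): attacks (1,4) (1,2) (2,3) (0,3) (2,4) (2,2) (0,4) (0,2)
  BK@(4,0): attacks (4,1) (3,0) (3,1)
B attacks (2,4): yes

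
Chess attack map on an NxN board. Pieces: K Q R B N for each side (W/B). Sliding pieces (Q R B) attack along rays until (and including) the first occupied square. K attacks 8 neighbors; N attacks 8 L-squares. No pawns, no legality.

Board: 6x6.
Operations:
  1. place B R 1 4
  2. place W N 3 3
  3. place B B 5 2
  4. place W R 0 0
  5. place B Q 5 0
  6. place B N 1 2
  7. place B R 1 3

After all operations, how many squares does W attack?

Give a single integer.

Answer: 18

Derivation:
Op 1: place BR@(1,4)
Op 2: place WN@(3,3)
Op 3: place BB@(5,2)
Op 4: place WR@(0,0)
Op 5: place BQ@(5,0)
Op 6: place BN@(1,2)
Op 7: place BR@(1,3)
Per-piece attacks for W:
  WR@(0,0): attacks (0,1) (0,2) (0,3) (0,4) (0,5) (1,0) (2,0) (3,0) (4,0) (5,0) [ray(1,0) blocked at (5,0)]
  WN@(3,3): attacks (4,5) (5,4) (2,5) (1,4) (4,1) (5,2) (2,1) (1,2)
Union (18 distinct): (0,1) (0,2) (0,3) (0,4) (0,5) (1,0) (1,2) (1,4) (2,0) (2,1) (2,5) (3,0) (4,0) (4,1) (4,5) (5,0) (5,2) (5,4)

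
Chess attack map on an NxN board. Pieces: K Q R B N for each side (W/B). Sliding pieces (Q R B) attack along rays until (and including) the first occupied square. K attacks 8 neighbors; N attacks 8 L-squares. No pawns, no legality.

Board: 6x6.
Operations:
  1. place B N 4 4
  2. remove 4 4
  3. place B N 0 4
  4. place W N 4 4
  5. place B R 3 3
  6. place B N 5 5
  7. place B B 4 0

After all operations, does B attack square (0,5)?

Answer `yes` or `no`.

Answer: no

Derivation:
Op 1: place BN@(4,4)
Op 2: remove (4,4)
Op 3: place BN@(0,4)
Op 4: place WN@(4,4)
Op 5: place BR@(3,3)
Op 6: place BN@(5,5)
Op 7: place BB@(4,0)
Per-piece attacks for B:
  BN@(0,4): attacks (2,5) (1,2) (2,3)
  BR@(3,3): attacks (3,4) (3,5) (3,2) (3,1) (3,0) (4,3) (5,3) (2,3) (1,3) (0,3)
  BB@(4,0): attacks (5,1) (3,1) (2,2) (1,3) (0,4) [ray(-1,1) blocked at (0,4)]
  BN@(5,5): attacks (4,3) (3,4)
B attacks (0,5): no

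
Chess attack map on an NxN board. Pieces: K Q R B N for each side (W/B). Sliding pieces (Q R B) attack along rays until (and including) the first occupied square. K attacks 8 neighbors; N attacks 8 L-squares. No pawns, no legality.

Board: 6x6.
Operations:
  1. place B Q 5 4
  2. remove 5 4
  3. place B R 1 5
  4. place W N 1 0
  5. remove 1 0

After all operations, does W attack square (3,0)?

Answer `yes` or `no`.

Op 1: place BQ@(5,4)
Op 2: remove (5,4)
Op 3: place BR@(1,5)
Op 4: place WN@(1,0)
Op 5: remove (1,0)
Per-piece attacks for W:
W attacks (3,0): no

Answer: no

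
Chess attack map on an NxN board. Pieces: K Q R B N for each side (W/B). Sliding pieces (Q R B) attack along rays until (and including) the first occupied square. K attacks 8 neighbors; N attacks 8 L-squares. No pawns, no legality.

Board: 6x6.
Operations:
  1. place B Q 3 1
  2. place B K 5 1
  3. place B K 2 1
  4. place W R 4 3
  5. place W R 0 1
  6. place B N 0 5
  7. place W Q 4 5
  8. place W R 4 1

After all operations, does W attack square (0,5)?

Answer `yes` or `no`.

Answer: yes

Derivation:
Op 1: place BQ@(3,1)
Op 2: place BK@(5,1)
Op 3: place BK@(2,1)
Op 4: place WR@(4,3)
Op 5: place WR@(0,1)
Op 6: place BN@(0,5)
Op 7: place WQ@(4,5)
Op 8: place WR@(4,1)
Per-piece attacks for W:
  WR@(0,1): attacks (0,2) (0,3) (0,4) (0,5) (0,0) (1,1) (2,1) [ray(0,1) blocked at (0,5); ray(1,0) blocked at (2,1)]
  WR@(4,1): attacks (4,2) (4,3) (4,0) (5,1) (3,1) [ray(0,1) blocked at (4,3); ray(1,0) blocked at (5,1); ray(-1,0) blocked at (3,1)]
  WR@(4,3): attacks (4,4) (4,5) (4,2) (4,1) (5,3) (3,3) (2,3) (1,3) (0,3) [ray(0,1) blocked at (4,5); ray(0,-1) blocked at (4,1)]
  WQ@(4,5): attacks (4,4) (4,3) (5,5) (3,5) (2,5) (1,5) (0,5) (5,4) (3,4) (2,3) (1,2) (0,1) [ray(0,-1) blocked at (4,3); ray(-1,0) blocked at (0,5); ray(-1,-1) blocked at (0,1)]
W attacks (0,5): yes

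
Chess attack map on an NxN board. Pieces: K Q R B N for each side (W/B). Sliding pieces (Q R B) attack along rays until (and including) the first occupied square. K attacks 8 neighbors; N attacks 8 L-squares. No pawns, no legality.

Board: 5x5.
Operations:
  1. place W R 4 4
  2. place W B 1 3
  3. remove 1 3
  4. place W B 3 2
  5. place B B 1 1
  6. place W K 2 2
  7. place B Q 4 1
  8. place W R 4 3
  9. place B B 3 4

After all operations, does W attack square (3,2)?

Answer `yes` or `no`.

Answer: yes

Derivation:
Op 1: place WR@(4,4)
Op 2: place WB@(1,3)
Op 3: remove (1,3)
Op 4: place WB@(3,2)
Op 5: place BB@(1,1)
Op 6: place WK@(2,2)
Op 7: place BQ@(4,1)
Op 8: place WR@(4,3)
Op 9: place BB@(3,4)
Per-piece attacks for W:
  WK@(2,2): attacks (2,3) (2,1) (3,2) (1,2) (3,3) (3,1) (1,3) (1,1)
  WB@(3,2): attacks (4,3) (4,1) (2,3) (1,4) (2,1) (1,0) [ray(1,1) blocked at (4,3); ray(1,-1) blocked at (4,1)]
  WR@(4,3): attacks (4,4) (4,2) (4,1) (3,3) (2,3) (1,3) (0,3) [ray(0,1) blocked at (4,4); ray(0,-1) blocked at (4,1)]
  WR@(4,4): attacks (4,3) (3,4) [ray(0,-1) blocked at (4,3); ray(-1,0) blocked at (3,4)]
W attacks (3,2): yes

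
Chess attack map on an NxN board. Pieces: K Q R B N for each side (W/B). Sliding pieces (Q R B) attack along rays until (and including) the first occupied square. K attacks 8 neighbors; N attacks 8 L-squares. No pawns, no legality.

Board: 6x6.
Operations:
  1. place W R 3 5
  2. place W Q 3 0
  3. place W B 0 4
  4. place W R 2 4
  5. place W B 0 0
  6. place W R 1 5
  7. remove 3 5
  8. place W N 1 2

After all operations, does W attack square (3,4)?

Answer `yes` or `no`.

Answer: yes

Derivation:
Op 1: place WR@(3,5)
Op 2: place WQ@(3,0)
Op 3: place WB@(0,4)
Op 4: place WR@(2,4)
Op 5: place WB@(0,0)
Op 6: place WR@(1,5)
Op 7: remove (3,5)
Op 8: place WN@(1,2)
Per-piece attacks for W:
  WB@(0,0): attacks (1,1) (2,2) (3,3) (4,4) (5,5)
  WB@(0,4): attacks (1,5) (1,3) (2,2) (3,1) (4,0) [ray(1,1) blocked at (1,5)]
  WN@(1,2): attacks (2,4) (3,3) (0,4) (2,0) (3,1) (0,0)
  WR@(1,5): attacks (1,4) (1,3) (1,2) (2,5) (3,5) (4,5) (5,5) (0,5) [ray(0,-1) blocked at (1,2)]
  WR@(2,4): attacks (2,5) (2,3) (2,2) (2,1) (2,0) (3,4) (4,4) (5,4) (1,4) (0,4) [ray(-1,0) blocked at (0,4)]
  WQ@(3,0): attacks (3,1) (3,2) (3,3) (3,4) (3,5) (4,0) (5,0) (2,0) (1,0) (0,0) (4,1) (5,2) (2,1) (1,2) [ray(-1,0) blocked at (0,0); ray(-1,1) blocked at (1,2)]
W attacks (3,4): yes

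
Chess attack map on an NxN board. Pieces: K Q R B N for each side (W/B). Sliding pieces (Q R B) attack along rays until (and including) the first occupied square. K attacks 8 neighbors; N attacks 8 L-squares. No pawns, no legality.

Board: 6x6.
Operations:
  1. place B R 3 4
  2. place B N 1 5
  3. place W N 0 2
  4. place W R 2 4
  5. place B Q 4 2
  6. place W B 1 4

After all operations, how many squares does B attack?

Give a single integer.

Answer: 22

Derivation:
Op 1: place BR@(3,4)
Op 2: place BN@(1,5)
Op 3: place WN@(0,2)
Op 4: place WR@(2,4)
Op 5: place BQ@(4,2)
Op 6: place WB@(1,4)
Per-piece attacks for B:
  BN@(1,5): attacks (2,3) (3,4) (0,3)
  BR@(3,4): attacks (3,5) (3,3) (3,2) (3,1) (3,0) (4,4) (5,4) (2,4) [ray(-1,0) blocked at (2,4)]
  BQ@(4,2): attacks (4,3) (4,4) (4,5) (4,1) (4,0) (5,2) (3,2) (2,2) (1,2) (0,2) (5,3) (5,1) (3,3) (2,4) (3,1) (2,0) [ray(-1,0) blocked at (0,2); ray(-1,1) blocked at (2,4)]
Union (22 distinct): (0,2) (0,3) (1,2) (2,0) (2,2) (2,3) (2,4) (3,0) (3,1) (3,2) (3,3) (3,4) (3,5) (4,0) (4,1) (4,3) (4,4) (4,5) (5,1) (5,2) (5,3) (5,4)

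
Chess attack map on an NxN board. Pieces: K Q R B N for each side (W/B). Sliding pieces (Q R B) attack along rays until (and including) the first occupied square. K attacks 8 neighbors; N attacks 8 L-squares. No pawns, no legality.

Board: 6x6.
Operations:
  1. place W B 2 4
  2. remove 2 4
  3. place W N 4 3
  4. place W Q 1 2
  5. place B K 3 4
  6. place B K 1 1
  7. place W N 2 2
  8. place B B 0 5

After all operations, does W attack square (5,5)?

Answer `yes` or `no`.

Op 1: place WB@(2,4)
Op 2: remove (2,4)
Op 3: place WN@(4,3)
Op 4: place WQ@(1,2)
Op 5: place BK@(3,4)
Op 6: place BK@(1,1)
Op 7: place WN@(2,2)
Op 8: place BB@(0,5)
Per-piece attacks for W:
  WQ@(1,2): attacks (1,3) (1,4) (1,5) (1,1) (2,2) (0,2) (2,3) (3,4) (2,1) (3,0) (0,3) (0,1) [ray(0,-1) blocked at (1,1); ray(1,0) blocked at (2,2); ray(1,1) blocked at (3,4)]
  WN@(2,2): attacks (3,4) (4,3) (1,4) (0,3) (3,0) (4,1) (1,0) (0,1)
  WN@(4,3): attacks (5,5) (3,5) (2,4) (5,1) (3,1) (2,2)
W attacks (5,5): yes

Answer: yes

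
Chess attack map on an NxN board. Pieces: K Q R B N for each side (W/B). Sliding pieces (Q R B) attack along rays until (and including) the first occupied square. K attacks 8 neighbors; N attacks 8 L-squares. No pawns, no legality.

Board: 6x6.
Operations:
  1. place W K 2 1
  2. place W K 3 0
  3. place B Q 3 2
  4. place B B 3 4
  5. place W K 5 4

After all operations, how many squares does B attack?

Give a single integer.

Answer: 20

Derivation:
Op 1: place WK@(2,1)
Op 2: place WK@(3,0)
Op 3: place BQ@(3,2)
Op 4: place BB@(3,4)
Op 5: place WK@(5,4)
Per-piece attacks for B:
  BQ@(3,2): attacks (3,3) (3,4) (3,1) (3,0) (4,2) (5,2) (2,2) (1,2) (0,2) (4,3) (5,4) (4,1) (5,0) (2,3) (1,4) (0,5) (2,1) [ray(0,1) blocked at (3,4); ray(0,-1) blocked at (3,0); ray(1,1) blocked at (5,4); ray(-1,-1) blocked at (2,1)]
  BB@(3,4): attacks (4,5) (4,3) (5,2) (2,5) (2,3) (1,2) (0,1)
Union (20 distinct): (0,1) (0,2) (0,5) (1,2) (1,4) (2,1) (2,2) (2,3) (2,5) (3,0) (3,1) (3,3) (3,4) (4,1) (4,2) (4,3) (4,5) (5,0) (5,2) (5,4)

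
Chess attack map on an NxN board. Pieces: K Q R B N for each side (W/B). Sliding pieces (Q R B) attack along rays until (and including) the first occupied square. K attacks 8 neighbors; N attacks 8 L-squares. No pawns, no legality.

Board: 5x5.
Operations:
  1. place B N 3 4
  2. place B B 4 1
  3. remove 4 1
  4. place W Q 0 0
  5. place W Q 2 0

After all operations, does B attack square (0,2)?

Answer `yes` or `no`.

Answer: no

Derivation:
Op 1: place BN@(3,4)
Op 2: place BB@(4,1)
Op 3: remove (4,1)
Op 4: place WQ@(0,0)
Op 5: place WQ@(2,0)
Per-piece attacks for B:
  BN@(3,4): attacks (4,2) (2,2) (1,3)
B attacks (0,2): no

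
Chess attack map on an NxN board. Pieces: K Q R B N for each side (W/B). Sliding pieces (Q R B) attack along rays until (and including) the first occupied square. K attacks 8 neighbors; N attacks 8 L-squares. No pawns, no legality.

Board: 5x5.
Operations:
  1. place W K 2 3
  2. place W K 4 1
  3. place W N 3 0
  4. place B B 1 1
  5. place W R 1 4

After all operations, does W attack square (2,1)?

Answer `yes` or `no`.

Op 1: place WK@(2,3)
Op 2: place WK@(4,1)
Op 3: place WN@(3,0)
Op 4: place BB@(1,1)
Op 5: place WR@(1,4)
Per-piece attacks for W:
  WR@(1,4): attacks (1,3) (1,2) (1,1) (2,4) (3,4) (4,4) (0,4) [ray(0,-1) blocked at (1,1)]
  WK@(2,3): attacks (2,4) (2,2) (3,3) (1,3) (3,4) (3,2) (1,4) (1,2)
  WN@(3,0): attacks (4,2) (2,2) (1,1)
  WK@(4,1): attacks (4,2) (4,0) (3,1) (3,2) (3,0)
W attacks (2,1): no

Answer: no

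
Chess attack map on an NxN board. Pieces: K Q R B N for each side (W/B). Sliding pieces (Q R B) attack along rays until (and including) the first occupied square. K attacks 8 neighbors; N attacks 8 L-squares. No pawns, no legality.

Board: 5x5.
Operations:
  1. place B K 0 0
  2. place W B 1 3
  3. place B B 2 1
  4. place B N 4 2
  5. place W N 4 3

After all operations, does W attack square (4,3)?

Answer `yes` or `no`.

Op 1: place BK@(0,0)
Op 2: place WB@(1,3)
Op 3: place BB@(2,1)
Op 4: place BN@(4,2)
Op 5: place WN@(4,3)
Per-piece attacks for W:
  WB@(1,3): attacks (2,4) (2,2) (3,1) (4,0) (0,4) (0,2)
  WN@(4,3): attacks (2,4) (3,1) (2,2)
W attacks (4,3): no

Answer: no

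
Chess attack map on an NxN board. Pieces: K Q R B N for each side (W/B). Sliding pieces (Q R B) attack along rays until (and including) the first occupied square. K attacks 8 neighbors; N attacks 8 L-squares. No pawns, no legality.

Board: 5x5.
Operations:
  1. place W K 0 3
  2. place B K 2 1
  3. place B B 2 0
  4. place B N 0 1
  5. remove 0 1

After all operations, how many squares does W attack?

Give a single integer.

Answer: 5

Derivation:
Op 1: place WK@(0,3)
Op 2: place BK@(2,1)
Op 3: place BB@(2,0)
Op 4: place BN@(0,1)
Op 5: remove (0,1)
Per-piece attacks for W:
  WK@(0,3): attacks (0,4) (0,2) (1,3) (1,4) (1,2)
Union (5 distinct): (0,2) (0,4) (1,2) (1,3) (1,4)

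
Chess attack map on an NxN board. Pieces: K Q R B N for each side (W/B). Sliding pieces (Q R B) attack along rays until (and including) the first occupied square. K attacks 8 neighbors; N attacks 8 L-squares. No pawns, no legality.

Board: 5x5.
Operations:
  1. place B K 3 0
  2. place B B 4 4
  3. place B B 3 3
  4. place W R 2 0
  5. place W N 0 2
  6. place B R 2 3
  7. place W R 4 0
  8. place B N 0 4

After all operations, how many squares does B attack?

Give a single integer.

Answer: 16

Derivation:
Op 1: place BK@(3,0)
Op 2: place BB@(4,4)
Op 3: place BB@(3,3)
Op 4: place WR@(2,0)
Op 5: place WN@(0,2)
Op 6: place BR@(2,3)
Op 7: place WR@(4,0)
Op 8: place BN@(0,4)
Per-piece attacks for B:
  BN@(0,4): attacks (1,2) (2,3)
  BR@(2,3): attacks (2,4) (2,2) (2,1) (2,0) (3,3) (1,3) (0,3) [ray(0,-1) blocked at (2,0); ray(1,0) blocked at (3,3)]
  BK@(3,0): attacks (3,1) (4,0) (2,0) (4,1) (2,1)
  BB@(3,3): attacks (4,4) (4,2) (2,4) (2,2) (1,1) (0,0) [ray(1,1) blocked at (4,4)]
  BB@(4,4): attacks (3,3) [ray(-1,-1) blocked at (3,3)]
Union (16 distinct): (0,0) (0,3) (1,1) (1,2) (1,3) (2,0) (2,1) (2,2) (2,3) (2,4) (3,1) (3,3) (4,0) (4,1) (4,2) (4,4)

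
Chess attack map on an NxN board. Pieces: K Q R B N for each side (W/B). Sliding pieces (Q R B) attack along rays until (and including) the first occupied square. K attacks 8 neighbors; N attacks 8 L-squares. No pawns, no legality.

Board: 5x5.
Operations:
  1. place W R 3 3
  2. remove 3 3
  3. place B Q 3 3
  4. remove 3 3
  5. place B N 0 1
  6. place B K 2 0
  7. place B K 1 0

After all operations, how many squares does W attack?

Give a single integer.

Answer: 0

Derivation:
Op 1: place WR@(3,3)
Op 2: remove (3,3)
Op 3: place BQ@(3,3)
Op 4: remove (3,3)
Op 5: place BN@(0,1)
Op 6: place BK@(2,0)
Op 7: place BK@(1,0)
Per-piece attacks for W:
Union (0 distinct): (none)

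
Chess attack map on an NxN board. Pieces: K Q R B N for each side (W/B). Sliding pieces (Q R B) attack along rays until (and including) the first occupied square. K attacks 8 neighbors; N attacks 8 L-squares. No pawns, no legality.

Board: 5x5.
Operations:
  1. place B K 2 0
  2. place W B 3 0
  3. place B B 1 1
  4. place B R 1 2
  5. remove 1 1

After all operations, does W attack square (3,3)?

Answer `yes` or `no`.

Op 1: place BK@(2,0)
Op 2: place WB@(3,0)
Op 3: place BB@(1,1)
Op 4: place BR@(1,2)
Op 5: remove (1,1)
Per-piece attacks for W:
  WB@(3,0): attacks (4,1) (2,1) (1,2) [ray(-1,1) blocked at (1,2)]
W attacks (3,3): no

Answer: no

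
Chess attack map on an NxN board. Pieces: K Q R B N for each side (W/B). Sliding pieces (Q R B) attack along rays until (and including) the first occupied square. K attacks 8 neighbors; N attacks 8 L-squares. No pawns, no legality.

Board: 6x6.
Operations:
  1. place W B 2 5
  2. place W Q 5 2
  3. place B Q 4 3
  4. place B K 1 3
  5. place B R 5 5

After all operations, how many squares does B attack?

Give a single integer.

Answer: 24

Derivation:
Op 1: place WB@(2,5)
Op 2: place WQ@(5,2)
Op 3: place BQ@(4,3)
Op 4: place BK@(1,3)
Op 5: place BR@(5,5)
Per-piece attacks for B:
  BK@(1,3): attacks (1,4) (1,2) (2,3) (0,3) (2,4) (2,2) (0,4) (0,2)
  BQ@(4,3): attacks (4,4) (4,5) (4,2) (4,1) (4,0) (5,3) (3,3) (2,3) (1,3) (5,4) (5,2) (3,4) (2,5) (3,2) (2,1) (1,0) [ray(-1,0) blocked at (1,3); ray(1,-1) blocked at (5,2); ray(-1,1) blocked at (2,5)]
  BR@(5,5): attacks (5,4) (5,3) (5,2) (4,5) (3,5) (2,5) [ray(0,-1) blocked at (5,2); ray(-1,0) blocked at (2,5)]
Union (24 distinct): (0,2) (0,3) (0,4) (1,0) (1,2) (1,3) (1,4) (2,1) (2,2) (2,3) (2,4) (2,5) (3,2) (3,3) (3,4) (3,5) (4,0) (4,1) (4,2) (4,4) (4,5) (5,2) (5,3) (5,4)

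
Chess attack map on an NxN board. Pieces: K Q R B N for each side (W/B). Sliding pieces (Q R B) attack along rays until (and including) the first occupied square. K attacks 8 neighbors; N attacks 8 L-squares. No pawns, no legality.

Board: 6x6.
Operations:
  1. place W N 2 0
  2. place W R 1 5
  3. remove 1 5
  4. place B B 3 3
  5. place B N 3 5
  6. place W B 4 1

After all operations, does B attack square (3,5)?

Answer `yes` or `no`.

Answer: no

Derivation:
Op 1: place WN@(2,0)
Op 2: place WR@(1,5)
Op 3: remove (1,5)
Op 4: place BB@(3,3)
Op 5: place BN@(3,5)
Op 6: place WB@(4,1)
Per-piece attacks for B:
  BB@(3,3): attacks (4,4) (5,5) (4,2) (5,1) (2,4) (1,5) (2,2) (1,1) (0,0)
  BN@(3,5): attacks (4,3) (5,4) (2,3) (1,4)
B attacks (3,5): no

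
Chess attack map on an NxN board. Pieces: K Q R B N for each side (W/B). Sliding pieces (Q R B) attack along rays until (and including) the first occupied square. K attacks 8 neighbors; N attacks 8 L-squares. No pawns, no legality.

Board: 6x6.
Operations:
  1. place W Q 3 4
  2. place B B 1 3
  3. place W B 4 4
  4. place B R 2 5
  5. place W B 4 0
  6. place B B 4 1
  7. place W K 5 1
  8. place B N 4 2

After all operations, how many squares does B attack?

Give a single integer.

Op 1: place WQ@(3,4)
Op 2: place BB@(1,3)
Op 3: place WB@(4,4)
Op 4: place BR@(2,5)
Op 5: place WB@(4,0)
Op 6: place BB@(4,1)
Op 7: place WK@(5,1)
Op 8: place BN@(4,2)
Per-piece attacks for B:
  BB@(1,3): attacks (2,4) (3,5) (2,2) (3,1) (4,0) (0,4) (0,2) [ray(1,-1) blocked at (4,0)]
  BR@(2,5): attacks (2,4) (2,3) (2,2) (2,1) (2,0) (3,5) (4,5) (5,5) (1,5) (0,5)
  BB@(4,1): attacks (5,2) (5,0) (3,2) (2,3) (1,4) (0,5) (3,0)
  BN@(4,2): attacks (5,4) (3,4) (2,3) (5,0) (3,0) (2,1)
Union (21 distinct): (0,2) (0,4) (0,5) (1,4) (1,5) (2,0) (2,1) (2,2) (2,3) (2,4) (3,0) (3,1) (3,2) (3,4) (3,5) (4,0) (4,5) (5,0) (5,2) (5,4) (5,5)

Answer: 21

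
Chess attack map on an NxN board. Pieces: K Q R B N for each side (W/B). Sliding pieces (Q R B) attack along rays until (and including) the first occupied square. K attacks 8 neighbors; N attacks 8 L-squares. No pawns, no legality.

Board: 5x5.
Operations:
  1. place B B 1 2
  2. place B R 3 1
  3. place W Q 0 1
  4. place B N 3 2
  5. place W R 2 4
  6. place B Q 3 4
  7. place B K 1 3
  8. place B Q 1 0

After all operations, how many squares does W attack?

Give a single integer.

Op 1: place BB@(1,2)
Op 2: place BR@(3,1)
Op 3: place WQ@(0,1)
Op 4: place BN@(3,2)
Op 5: place WR@(2,4)
Op 6: place BQ@(3,4)
Op 7: place BK@(1,3)
Op 8: place BQ@(1,0)
Per-piece attacks for W:
  WQ@(0,1): attacks (0,2) (0,3) (0,4) (0,0) (1,1) (2,1) (3,1) (1,2) (1,0) [ray(1,0) blocked at (3,1); ray(1,1) blocked at (1,2); ray(1,-1) blocked at (1,0)]
  WR@(2,4): attacks (2,3) (2,2) (2,1) (2,0) (3,4) (1,4) (0,4) [ray(1,0) blocked at (3,4)]
Union (14 distinct): (0,0) (0,2) (0,3) (0,4) (1,0) (1,1) (1,2) (1,4) (2,0) (2,1) (2,2) (2,3) (3,1) (3,4)

Answer: 14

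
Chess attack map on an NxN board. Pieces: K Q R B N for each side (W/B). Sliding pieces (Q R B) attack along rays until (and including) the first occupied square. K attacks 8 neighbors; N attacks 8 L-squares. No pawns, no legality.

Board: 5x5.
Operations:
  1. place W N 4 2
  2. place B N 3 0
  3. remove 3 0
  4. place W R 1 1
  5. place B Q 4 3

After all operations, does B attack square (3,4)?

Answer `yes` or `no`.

Answer: yes

Derivation:
Op 1: place WN@(4,2)
Op 2: place BN@(3,0)
Op 3: remove (3,0)
Op 4: place WR@(1,1)
Op 5: place BQ@(4,3)
Per-piece attacks for B:
  BQ@(4,3): attacks (4,4) (4,2) (3,3) (2,3) (1,3) (0,3) (3,4) (3,2) (2,1) (1,0) [ray(0,-1) blocked at (4,2)]
B attacks (3,4): yes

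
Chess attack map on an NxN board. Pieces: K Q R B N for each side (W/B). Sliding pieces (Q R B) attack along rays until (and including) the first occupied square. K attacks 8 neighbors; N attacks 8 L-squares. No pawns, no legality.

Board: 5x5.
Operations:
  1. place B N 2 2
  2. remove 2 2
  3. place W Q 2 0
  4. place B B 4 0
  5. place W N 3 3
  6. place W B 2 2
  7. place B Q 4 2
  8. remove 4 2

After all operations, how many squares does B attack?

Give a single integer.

Op 1: place BN@(2,2)
Op 2: remove (2,2)
Op 3: place WQ@(2,0)
Op 4: place BB@(4,0)
Op 5: place WN@(3,3)
Op 6: place WB@(2,2)
Op 7: place BQ@(4,2)
Op 8: remove (4,2)
Per-piece attacks for B:
  BB@(4,0): attacks (3,1) (2,2) [ray(-1,1) blocked at (2,2)]
Union (2 distinct): (2,2) (3,1)

Answer: 2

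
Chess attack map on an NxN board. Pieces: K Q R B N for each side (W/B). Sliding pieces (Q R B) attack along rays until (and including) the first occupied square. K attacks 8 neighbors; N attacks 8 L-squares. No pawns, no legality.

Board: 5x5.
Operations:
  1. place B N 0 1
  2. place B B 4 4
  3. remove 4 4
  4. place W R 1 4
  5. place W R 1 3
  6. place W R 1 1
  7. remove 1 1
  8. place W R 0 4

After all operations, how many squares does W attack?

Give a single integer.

Op 1: place BN@(0,1)
Op 2: place BB@(4,4)
Op 3: remove (4,4)
Op 4: place WR@(1,4)
Op 5: place WR@(1,3)
Op 6: place WR@(1,1)
Op 7: remove (1,1)
Op 8: place WR@(0,4)
Per-piece attacks for W:
  WR@(0,4): attacks (0,3) (0,2) (0,1) (1,4) [ray(0,-1) blocked at (0,1); ray(1,0) blocked at (1,4)]
  WR@(1,3): attacks (1,4) (1,2) (1,1) (1,0) (2,3) (3,3) (4,3) (0,3) [ray(0,1) blocked at (1,4)]
  WR@(1,4): attacks (1,3) (2,4) (3,4) (4,4) (0,4) [ray(0,-1) blocked at (1,3); ray(-1,0) blocked at (0,4)]
Union (15 distinct): (0,1) (0,2) (0,3) (0,4) (1,0) (1,1) (1,2) (1,3) (1,4) (2,3) (2,4) (3,3) (3,4) (4,3) (4,4)

Answer: 15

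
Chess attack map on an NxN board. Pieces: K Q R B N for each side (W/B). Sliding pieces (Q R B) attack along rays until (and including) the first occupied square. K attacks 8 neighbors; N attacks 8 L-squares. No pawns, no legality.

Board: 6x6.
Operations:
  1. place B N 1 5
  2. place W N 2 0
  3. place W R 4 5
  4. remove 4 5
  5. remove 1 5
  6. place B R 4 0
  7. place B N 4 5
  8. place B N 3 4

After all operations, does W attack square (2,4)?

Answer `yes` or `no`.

Answer: no

Derivation:
Op 1: place BN@(1,5)
Op 2: place WN@(2,0)
Op 3: place WR@(4,5)
Op 4: remove (4,5)
Op 5: remove (1,5)
Op 6: place BR@(4,0)
Op 7: place BN@(4,5)
Op 8: place BN@(3,4)
Per-piece attacks for W:
  WN@(2,0): attacks (3,2) (4,1) (1,2) (0,1)
W attacks (2,4): no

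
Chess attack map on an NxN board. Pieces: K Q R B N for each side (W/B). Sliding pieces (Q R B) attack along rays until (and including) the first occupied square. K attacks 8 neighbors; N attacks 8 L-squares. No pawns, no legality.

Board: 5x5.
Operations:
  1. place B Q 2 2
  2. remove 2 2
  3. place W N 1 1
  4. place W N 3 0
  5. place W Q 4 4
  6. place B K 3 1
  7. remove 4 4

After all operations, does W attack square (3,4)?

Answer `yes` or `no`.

Answer: no

Derivation:
Op 1: place BQ@(2,2)
Op 2: remove (2,2)
Op 3: place WN@(1,1)
Op 4: place WN@(3,0)
Op 5: place WQ@(4,4)
Op 6: place BK@(3,1)
Op 7: remove (4,4)
Per-piece attacks for W:
  WN@(1,1): attacks (2,3) (3,2) (0,3) (3,0)
  WN@(3,0): attacks (4,2) (2,2) (1,1)
W attacks (3,4): no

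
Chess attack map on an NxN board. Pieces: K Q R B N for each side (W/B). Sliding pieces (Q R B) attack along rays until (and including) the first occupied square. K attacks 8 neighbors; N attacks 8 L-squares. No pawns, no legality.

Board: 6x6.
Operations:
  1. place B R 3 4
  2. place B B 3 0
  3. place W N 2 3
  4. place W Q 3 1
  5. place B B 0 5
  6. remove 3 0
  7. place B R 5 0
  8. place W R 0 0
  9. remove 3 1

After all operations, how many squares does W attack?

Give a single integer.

Op 1: place BR@(3,4)
Op 2: place BB@(3,0)
Op 3: place WN@(2,3)
Op 4: place WQ@(3,1)
Op 5: place BB@(0,5)
Op 6: remove (3,0)
Op 7: place BR@(5,0)
Op 8: place WR@(0,0)
Op 9: remove (3,1)
Per-piece attacks for W:
  WR@(0,0): attacks (0,1) (0,2) (0,3) (0,4) (0,5) (1,0) (2,0) (3,0) (4,0) (5,0) [ray(0,1) blocked at (0,5); ray(1,0) blocked at (5,0)]
  WN@(2,3): attacks (3,5) (4,4) (1,5) (0,4) (3,1) (4,2) (1,1) (0,2)
Union (16 distinct): (0,1) (0,2) (0,3) (0,4) (0,5) (1,0) (1,1) (1,5) (2,0) (3,0) (3,1) (3,5) (4,0) (4,2) (4,4) (5,0)

Answer: 16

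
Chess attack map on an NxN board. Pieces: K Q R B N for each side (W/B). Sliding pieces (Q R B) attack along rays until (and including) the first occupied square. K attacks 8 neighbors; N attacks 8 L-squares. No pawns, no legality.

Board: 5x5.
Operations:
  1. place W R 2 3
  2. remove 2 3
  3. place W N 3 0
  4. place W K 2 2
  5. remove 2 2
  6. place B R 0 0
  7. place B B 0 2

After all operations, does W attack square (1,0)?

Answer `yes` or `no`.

Answer: no

Derivation:
Op 1: place WR@(2,3)
Op 2: remove (2,3)
Op 3: place WN@(3,0)
Op 4: place WK@(2,2)
Op 5: remove (2,2)
Op 6: place BR@(0,0)
Op 7: place BB@(0,2)
Per-piece attacks for W:
  WN@(3,0): attacks (4,2) (2,2) (1,1)
W attacks (1,0): no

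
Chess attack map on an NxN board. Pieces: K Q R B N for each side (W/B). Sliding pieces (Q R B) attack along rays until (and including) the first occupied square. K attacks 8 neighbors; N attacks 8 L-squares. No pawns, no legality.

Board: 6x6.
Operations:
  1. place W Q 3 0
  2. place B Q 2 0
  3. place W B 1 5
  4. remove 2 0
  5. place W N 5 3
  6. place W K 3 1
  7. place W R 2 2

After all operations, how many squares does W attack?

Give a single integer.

Answer: 24

Derivation:
Op 1: place WQ@(3,0)
Op 2: place BQ@(2,0)
Op 3: place WB@(1,5)
Op 4: remove (2,0)
Op 5: place WN@(5,3)
Op 6: place WK@(3,1)
Op 7: place WR@(2,2)
Per-piece attacks for W:
  WB@(1,5): attacks (2,4) (3,3) (4,2) (5,1) (0,4)
  WR@(2,2): attacks (2,3) (2,4) (2,5) (2,1) (2,0) (3,2) (4,2) (5,2) (1,2) (0,2)
  WQ@(3,0): attacks (3,1) (4,0) (5,0) (2,0) (1,0) (0,0) (4,1) (5,2) (2,1) (1,2) (0,3) [ray(0,1) blocked at (3,1)]
  WK@(3,1): attacks (3,2) (3,0) (4,1) (2,1) (4,2) (4,0) (2,2) (2,0)
  WN@(5,3): attacks (4,5) (3,4) (4,1) (3,2)
Union (24 distinct): (0,0) (0,2) (0,3) (0,4) (1,0) (1,2) (2,0) (2,1) (2,2) (2,3) (2,4) (2,5) (3,0) (3,1) (3,2) (3,3) (3,4) (4,0) (4,1) (4,2) (4,5) (5,0) (5,1) (5,2)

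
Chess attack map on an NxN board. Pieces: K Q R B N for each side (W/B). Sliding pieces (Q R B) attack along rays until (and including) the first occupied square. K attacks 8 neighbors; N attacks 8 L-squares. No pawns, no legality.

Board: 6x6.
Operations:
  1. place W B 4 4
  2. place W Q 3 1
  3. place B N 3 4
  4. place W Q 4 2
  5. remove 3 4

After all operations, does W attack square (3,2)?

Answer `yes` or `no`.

Answer: yes

Derivation:
Op 1: place WB@(4,4)
Op 2: place WQ@(3,1)
Op 3: place BN@(3,4)
Op 4: place WQ@(4,2)
Op 5: remove (3,4)
Per-piece attacks for W:
  WQ@(3,1): attacks (3,2) (3,3) (3,4) (3,5) (3,0) (4,1) (5,1) (2,1) (1,1) (0,1) (4,2) (4,0) (2,2) (1,3) (0,4) (2,0) [ray(1,1) blocked at (4,2)]
  WQ@(4,2): attacks (4,3) (4,4) (4,1) (4,0) (5,2) (3,2) (2,2) (1,2) (0,2) (5,3) (5,1) (3,3) (2,4) (1,5) (3,1) [ray(0,1) blocked at (4,4); ray(-1,-1) blocked at (3,1)]
  WB@(4,4): attacks (5,5) (5,3) (3,5) (3,3) (2,2) (1,1) (0,0)
W attacks (3,2): yes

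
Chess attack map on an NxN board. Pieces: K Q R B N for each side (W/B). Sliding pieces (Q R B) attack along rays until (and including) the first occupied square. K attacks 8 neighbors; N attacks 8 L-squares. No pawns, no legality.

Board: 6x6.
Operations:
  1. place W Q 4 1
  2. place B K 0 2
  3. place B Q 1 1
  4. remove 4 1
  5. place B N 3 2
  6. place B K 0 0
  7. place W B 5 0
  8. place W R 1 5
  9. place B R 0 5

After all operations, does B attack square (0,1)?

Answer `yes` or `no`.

Answer: yes

Derivation:
Op 1: place WQ@(4,1)
Op 2: place BK@(0,2)
Op 3: place BQ@(1,1)
Op 4: remove (4,1)
Op 5: place BN@(3,2)
Op 6: place BK@(0,0)
Op 7: place WB@(5,0)
Op 8: place WR@(1,5)
Op 9: place BR@(0,5)
Per-piece attacks for B:
  BK@(0,0): attacks (0,1) (1,0) (1,1)
  BK@(0,2): attacks (0,3) (0,1) (1,2) (1,3) (1,1)
  BR@(0,5): attacks (0,4) (0,3) (0,2) (1,5) [ray(0,-1) blocked at (0,2); ray(1,0) blocked at (1,5)]
  BQ@(1,1): attacks (1,2) (1,3) (1,4) (1,5) (1,0) (2,1) (3,1) (4,1) (5,1) (0,1) (2,2) (3,3) (4,4) (5,5) (2,0) (0,2) (0,0) [ray(0,1) blocked at (1,5); ray(-1,1) blocked at (0,2); ray(-1,-1) blocked at (0,0)]
  BN@(3,2): attacks (4,4) (5,3) (2,4) (1,3) (4,0) (5,1) (2,0) (1,1)
B attacks (0,1): yes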